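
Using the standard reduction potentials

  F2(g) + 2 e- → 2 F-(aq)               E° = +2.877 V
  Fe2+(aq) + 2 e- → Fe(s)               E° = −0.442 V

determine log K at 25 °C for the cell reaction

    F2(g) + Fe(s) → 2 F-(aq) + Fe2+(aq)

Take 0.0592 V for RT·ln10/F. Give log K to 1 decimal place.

The F₂/F⁻ couple is reduced (cathode); E°cell = +2.877 − (−0.442) = +3.319 V with n = 2.
At equilibrium E = 0, so log K = nE°cell / 0.0592 = (2)(+3.319) / 0.0592 = 112.1.

log K = 112.1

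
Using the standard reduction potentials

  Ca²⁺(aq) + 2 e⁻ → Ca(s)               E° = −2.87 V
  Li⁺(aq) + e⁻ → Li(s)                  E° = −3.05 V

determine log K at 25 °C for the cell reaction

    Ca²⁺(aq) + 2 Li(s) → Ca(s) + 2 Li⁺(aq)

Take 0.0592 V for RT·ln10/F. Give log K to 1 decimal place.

log K = 6.1

The Ca²⁺/Ca couple is reduced (cathode); E°cell = −2.87 − (−3.05) = +0.18 V with n = 2.
At equilibrium E = 0, so log K = nE°cell / 0.0592 = (2)(+0.18) / 0.0592 = 6.1.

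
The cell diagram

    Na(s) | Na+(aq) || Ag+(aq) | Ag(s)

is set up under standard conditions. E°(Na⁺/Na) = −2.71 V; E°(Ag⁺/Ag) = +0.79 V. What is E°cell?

+3.50 V

By convention the left-hand electrode in cell notation is the anode (oxidation) and the right-hand electrode is the cathode (reduction).
E°cell = E°(right) − E°(left) = +0.79 − (−2.71) = +3.50 V.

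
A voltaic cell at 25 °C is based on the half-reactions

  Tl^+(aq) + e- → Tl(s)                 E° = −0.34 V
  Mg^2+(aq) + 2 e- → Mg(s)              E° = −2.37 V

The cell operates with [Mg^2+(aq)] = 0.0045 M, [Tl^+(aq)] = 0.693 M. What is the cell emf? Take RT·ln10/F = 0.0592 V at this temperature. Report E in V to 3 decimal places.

+2.090 V

Tl⁺/Tl is reduced (cathode, E° = −0.34 V) and Mg²⁺/Mg is oxidized (anode).
The standard potential is −0.34 − (−2.37) = +2.03 V and the balanced reaction transfers n = 2 electrons.
Balancing gives 2 Tl^+(aq) + Mg(s) → 2 Tl(s) + Mg^2+(aq); hence Q = [Mg^2+(aq)] / [Tl^+(aq)]^2 = 0.00937 (log Q = −2.028).
E = E° − (0.0592/n)·log Q = +2.03 − (0.0592/2)(−2.028) = +2.090 V.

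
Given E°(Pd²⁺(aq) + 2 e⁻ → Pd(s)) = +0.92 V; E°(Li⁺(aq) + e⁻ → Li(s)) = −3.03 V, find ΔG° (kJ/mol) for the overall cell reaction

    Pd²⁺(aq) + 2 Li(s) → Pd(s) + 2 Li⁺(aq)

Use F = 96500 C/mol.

In the reaction as written Pd²⁺(aq) is reduced, so the Pd²⁺/Pd couple is the cathode and Li⁺/Li is the anode.
E°cell = +0.92 − (−3.03) = +3.95 V; balancing electrons gives n = 2.
ΔG° = −nFE°cell = −(2)(96500)(+3.95) J/mol = −762 kJ/mol.

−762 kJ/mol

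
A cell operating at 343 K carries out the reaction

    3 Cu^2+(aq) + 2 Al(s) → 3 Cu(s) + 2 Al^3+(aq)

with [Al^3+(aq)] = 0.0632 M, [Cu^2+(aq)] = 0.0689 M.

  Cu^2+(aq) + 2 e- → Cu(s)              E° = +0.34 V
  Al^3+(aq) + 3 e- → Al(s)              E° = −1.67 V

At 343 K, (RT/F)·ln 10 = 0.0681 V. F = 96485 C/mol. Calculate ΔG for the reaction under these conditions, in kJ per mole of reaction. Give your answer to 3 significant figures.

−1160 kJ/mol

E°cell = +0.34 − (−1.67) = +2.01 V; the balanced reaction transfers n = 6 electrons.
Here Q = [Al^3+(aq)]^2 / [Cu^2+(aq)]^3 = 12.2 (log Q = 1.087), giving E = +2.01 − (0.0681/6)·(1.087) = +1.9977 V.
ΔG = −nFE = −(6)(96485)(+1.9977) J/mol = −1160 kJ/mol.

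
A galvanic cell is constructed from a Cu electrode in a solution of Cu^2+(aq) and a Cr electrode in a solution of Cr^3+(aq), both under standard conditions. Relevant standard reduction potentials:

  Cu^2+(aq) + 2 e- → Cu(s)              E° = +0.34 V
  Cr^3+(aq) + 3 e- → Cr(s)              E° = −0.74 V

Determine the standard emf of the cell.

+1.08 V

The Cu²⁺/Cu couple has the higher E°, so Cu ion is reduced (cathode) and Cr is oxidized (anode).
E°cell = E°(cathode) − E°(anode) = +0.34 − (−0.74) = +1.08 V.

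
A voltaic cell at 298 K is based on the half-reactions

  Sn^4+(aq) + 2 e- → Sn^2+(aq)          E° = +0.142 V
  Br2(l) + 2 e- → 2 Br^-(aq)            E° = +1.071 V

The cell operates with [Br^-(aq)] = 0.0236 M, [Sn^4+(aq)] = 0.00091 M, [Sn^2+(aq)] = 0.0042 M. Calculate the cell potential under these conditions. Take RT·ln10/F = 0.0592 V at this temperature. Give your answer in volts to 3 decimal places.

Br₂/Br⁻ is reduced (cathode, E° = +1.071 V) and Sn⁴⁺/Sn²⁺ is oxidized (anode).
E°cell = E°cat − E°an = +1.071 − (+0.142) = +0.929 V; n = 2.
For the overall reaction Br2(l) + Sn^2+(aq) → 2 Br^-(aq) + Sn^4+(aq), Q = ([Br^-(aq)]^2·[Sn^4+(aq)]) / [Sn^2+(aq)] = 0.000121, giving log Q = −3.918.
Applying E = E° − (RT ln10/nF)·log Q gives +0.929 − (0.0592/2)(−3.918) = +1.045 V.

+1.045 V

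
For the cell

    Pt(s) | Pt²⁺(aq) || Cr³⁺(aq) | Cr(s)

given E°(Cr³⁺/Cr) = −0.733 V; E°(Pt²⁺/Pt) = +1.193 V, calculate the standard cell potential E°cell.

By convention the left-hand electrode in cell notation is the anode (oxidation) and the right-hand electrode is the cathode (reduction).
E°cell = E°(right) − E°(left) = −0.733 − (+1.193) = −1.926 V.
The negative sign shows that, as written, the cell would require an external voltage to drive the reaction.

−1.926 V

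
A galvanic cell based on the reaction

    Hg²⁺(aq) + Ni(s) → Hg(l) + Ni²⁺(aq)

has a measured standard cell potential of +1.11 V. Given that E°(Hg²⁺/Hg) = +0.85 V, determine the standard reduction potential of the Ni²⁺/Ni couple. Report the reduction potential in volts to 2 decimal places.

−0.26 V

In the reaction as written the Hg²⁺/Hg couple is reduced (cathode) and Ni²⁺/Ni is oxidized (anode), so E°cell = E°(Hg²⁺/Hg) − E°(Ni²⁺/Ni).
E°(Ni²⁺/Ni) = E°(cathode) − E°cell = +0.85 − (+1.11) = −0.26 V.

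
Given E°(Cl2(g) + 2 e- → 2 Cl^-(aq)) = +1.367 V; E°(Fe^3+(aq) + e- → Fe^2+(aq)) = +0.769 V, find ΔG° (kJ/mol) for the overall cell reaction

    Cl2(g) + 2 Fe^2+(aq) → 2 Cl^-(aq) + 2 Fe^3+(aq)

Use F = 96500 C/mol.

−115 kJ/mol

In the reaction as written Cl2(g) is reduced, so the Cl₂/Cl⁻ couple is the cathode and Fe³⁺/Fe²⁺ is the anode.
E°cell = +1.367 − (+0.769) = +0.598 V; balancing electrons gives n = 2.
ΔG° = −nFE°cell = −(2)(96500)(+0.598) J/mol = −115 kJ/mol.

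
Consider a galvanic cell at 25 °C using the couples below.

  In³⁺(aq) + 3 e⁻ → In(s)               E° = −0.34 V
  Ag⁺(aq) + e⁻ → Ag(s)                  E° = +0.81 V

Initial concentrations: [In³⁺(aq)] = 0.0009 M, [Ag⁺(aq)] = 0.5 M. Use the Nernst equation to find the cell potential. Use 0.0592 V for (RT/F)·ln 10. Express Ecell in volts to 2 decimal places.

The Ag⁺/Ag couple has the more positive E°, so it is the cathode; In³⁺/In is the anode.
E°cell = E°cat − E°an = +0.81 − (−0.34) = +1.15 V; n = 3.
The balanced reaction is 3 Ag⁺(aq) + In(s) → 3 Ag(s) + In³⁺(aq), so Q = [In³⁺(aq)] / [Ag⁺(aq)]^3 = 0.0072 and log Q = −2.143.
E = E° − (0.0592/n)·log Q = +1.15 − (0.0592/3)(−2.143) = +1.19 V.

+1.19 V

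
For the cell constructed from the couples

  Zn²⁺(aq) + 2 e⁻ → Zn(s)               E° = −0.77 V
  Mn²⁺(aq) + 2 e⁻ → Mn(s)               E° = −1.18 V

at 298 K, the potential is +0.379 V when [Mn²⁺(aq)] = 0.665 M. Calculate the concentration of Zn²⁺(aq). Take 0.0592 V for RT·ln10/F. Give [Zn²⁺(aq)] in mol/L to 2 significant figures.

0.060 M

With Zn²⁺/Zn at the cathode and Mn²⁺/Mn at the anode, E°cell = −0.77 − (−1.18) = +0.41 V (n = 2).
Rearranging E = E° − (0.0592/n)·log Q gives log Q = 2(+0.41 − (+0.379))/0.0592 = 1.047.
Balancing electrons gives Zn²⁺(aq) + Mn(s) → Zn(s) + Mn²⁺(aq); thus Q = [Mn²⁺(aq)] / [Zn²⁺(aq)].
Isolating [Zn²⁺(aq)] in Q = 10^{1.047} yields log [Zn²⁺(aq)] = −1.224, i.e. 0.060 M.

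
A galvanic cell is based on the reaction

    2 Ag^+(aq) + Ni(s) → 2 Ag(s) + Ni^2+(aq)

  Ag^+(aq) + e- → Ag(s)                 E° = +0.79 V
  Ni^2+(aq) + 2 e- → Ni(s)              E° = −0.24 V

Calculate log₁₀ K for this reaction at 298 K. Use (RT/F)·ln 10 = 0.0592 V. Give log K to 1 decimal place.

log K = 34.8

The Ag⁺/Ag couple is reduced (cathode); E°cell = +0.79 − (−0.24) = +1.03 V with n = 2.
At equilibrium E = 0, so log K = nE°cell / 0.0592 = (2)(+1.03) / 0.0592 = 34.8.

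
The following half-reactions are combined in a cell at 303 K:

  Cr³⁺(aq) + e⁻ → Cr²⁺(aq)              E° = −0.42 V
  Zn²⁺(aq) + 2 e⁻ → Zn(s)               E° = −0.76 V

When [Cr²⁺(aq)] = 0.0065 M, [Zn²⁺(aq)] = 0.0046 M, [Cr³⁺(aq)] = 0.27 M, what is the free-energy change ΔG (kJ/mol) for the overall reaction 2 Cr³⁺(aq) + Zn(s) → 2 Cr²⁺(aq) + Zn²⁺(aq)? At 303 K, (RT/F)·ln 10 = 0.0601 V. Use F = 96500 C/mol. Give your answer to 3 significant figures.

−97.9 kJ/mol

With Cr³⁺/Cr²⁺ reduced at the cathode, E°cell = −0.42 − (−0.76) = +0.34 V and n = 2.
Q = ([Cr²⁺(aq)]^2·[Zn²⁺(aq)]) / [Cr³⁺(aq)]^2 = 2.67×10^−6, so log Q = −5.574 and E = +0.34 − (0.0601/2)(−5.574) = +0.5075 V.
Then ΔG = −nFE = −2 × 96500 × +0.5075 J/mol = −97.9 kJ/mol.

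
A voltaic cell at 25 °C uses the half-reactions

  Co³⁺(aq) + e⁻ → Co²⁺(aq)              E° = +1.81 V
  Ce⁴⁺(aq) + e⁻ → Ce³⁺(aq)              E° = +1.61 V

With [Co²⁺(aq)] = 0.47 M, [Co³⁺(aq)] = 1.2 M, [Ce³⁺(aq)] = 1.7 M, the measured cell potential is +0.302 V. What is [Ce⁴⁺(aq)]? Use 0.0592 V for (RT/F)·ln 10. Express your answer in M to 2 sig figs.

The Co³⁺/Co²⁺ couple has the larger reduction potential, so it is the cathode: E°cell = +1.81 − (+1.61) = +0.20 V and n = 1.
From the Nernst equation, log Q = n(E° − E)/0.0592 = 1·(+0.20 − (+0.302))/0.0592 = −1.723.
Balancing electrons gives Co³⁺(aq) + Ce³⁺(aq) → Co²⁺(aq) + Ce⁴⁺(aq); thus Q = ([Co²⁺(aq)]·[Ce⁴⁺(aq)]) / ([Co³⁺(aq)]·[Ce³⁺(aq)]).
Solving for the unknown gives log [Ce⁴⁺(aq)] = −1.085, so [Ce⁴⁺(aq)] ≈ 0.082 M.

0.082 M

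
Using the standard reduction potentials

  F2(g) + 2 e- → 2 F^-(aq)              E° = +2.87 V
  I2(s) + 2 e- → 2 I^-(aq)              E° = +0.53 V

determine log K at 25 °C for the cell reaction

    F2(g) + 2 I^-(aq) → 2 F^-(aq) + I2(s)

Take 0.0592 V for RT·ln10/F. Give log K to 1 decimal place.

The F₂/F⁻ couple is reduced (cathode); E°cell = +2.87 − (+0.53) = +2.34 V with n = 2.
At equilibrium E = 0, so log K = nE°cell / 0.0592 = (2)(+2.34) / 0.0592 = 79.1.

log K = 79.1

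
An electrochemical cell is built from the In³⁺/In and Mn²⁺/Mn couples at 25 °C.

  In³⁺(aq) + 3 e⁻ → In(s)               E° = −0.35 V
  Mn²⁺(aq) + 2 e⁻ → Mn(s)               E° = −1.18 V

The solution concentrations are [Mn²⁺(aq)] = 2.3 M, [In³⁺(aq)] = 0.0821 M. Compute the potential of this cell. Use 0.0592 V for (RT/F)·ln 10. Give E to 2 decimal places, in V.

+0.80 V

In³⁺/In is reduced (cathode, E° = −0.35 V) and Mn²⁺/Mn is oxidized (anode).
E°cell = −0.35 − (−1.18) = +0.83 V, with n = 6 electrons transferred.
The balanced reaction is 2 In³⁺(aq) + 3 Mn(s) → 2 In(s) + 3 Mn²⁺(aq), so Q = [Mn²⁺(aq)]^3 / [In³⁺(aq)]^2 = 1.81×10^3 and log Q = 3.256.
E = E° − (0.0592/n)·log Q = +0.83 − (0.0592/6)(3.256) = +0.80 V.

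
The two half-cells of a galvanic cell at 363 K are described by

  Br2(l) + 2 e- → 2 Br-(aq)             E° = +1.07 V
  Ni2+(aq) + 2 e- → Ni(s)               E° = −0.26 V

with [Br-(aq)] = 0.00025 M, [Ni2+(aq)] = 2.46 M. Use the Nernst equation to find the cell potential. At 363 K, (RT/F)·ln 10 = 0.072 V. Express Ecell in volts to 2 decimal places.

Since E°(Br₂/Br⁻) > E°(Ni²⁺/Ni), Br₂/Br⁻ serves as the cathode.
The standard potential is +1.07 − (−0.26) = +1.33 V and the balanced reaction transfers n = 2 electrons.
The balanced reaction is Br2(l) + Ni(s) → 2 Br-(aq) + Ni2+(aq), so Q = [Br-(aq)]^2·[Ni2+(aq)] = 1.54×10^−7 and log Q = −6.813.
Applying E = E° − (RT ln10/nF)·log Q gives +1.33 − (0.072/2)(−6.813) = +1.58 V.

+1.58 V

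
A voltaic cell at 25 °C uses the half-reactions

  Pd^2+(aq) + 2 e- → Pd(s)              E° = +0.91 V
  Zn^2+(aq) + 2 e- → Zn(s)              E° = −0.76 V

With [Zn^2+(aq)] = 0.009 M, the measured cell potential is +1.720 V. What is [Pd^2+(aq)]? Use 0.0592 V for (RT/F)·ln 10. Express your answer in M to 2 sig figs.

0.44 M

With Pd²⁺/Pd at the cathode and Zn²⁺/Zn at the anode, E°cell = +0.91 − (−0.76) = +1.67 V (n = 2).
From the Nernst equation, log Q = n(E° − E)/0.0592 = 2·(+1.67 − (+1.720))/0.0592 = −1.689.
The balanced reaction is Pd^2+(aq) + Zn(s) → Pd(s) + Zn^2+(aq), so Q = [Zn^2+(aq)] / [Pd^2+(aq)].
Isolating [Pd^2+(aq)] in Q = 10^{−1.689} yields log [Pd^2+(aq)] = −0.357, i.e. 0.44 M.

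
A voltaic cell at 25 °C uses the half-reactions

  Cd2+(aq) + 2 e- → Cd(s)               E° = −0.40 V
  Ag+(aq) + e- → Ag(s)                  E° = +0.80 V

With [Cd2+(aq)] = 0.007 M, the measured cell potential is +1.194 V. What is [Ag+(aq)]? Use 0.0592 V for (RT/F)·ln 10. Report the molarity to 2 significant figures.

The Ag⁺/Ag couple has the larger reduction potential, so it is the cathode: E°cell = +0.80 − (−0.40) = +1.20 V and n = 2.
From the Nernst equation, log Q = n(E° − E)/0.0592 = 2·(+1.20 − (+1.194))/0.0592 = 0.203.
For 2 Ag+(aq) + Cd(s) → 2 Ag(s) + Cd2+(aq), the reaction quotient is Q = [Cd2+(aq)] / [Ag+(aq)]^2.
Solving for the unknown gives log [Ag+(aq)] = −1.179, so [Ag+(aq)] ≈ 0.066 M.

0.066 M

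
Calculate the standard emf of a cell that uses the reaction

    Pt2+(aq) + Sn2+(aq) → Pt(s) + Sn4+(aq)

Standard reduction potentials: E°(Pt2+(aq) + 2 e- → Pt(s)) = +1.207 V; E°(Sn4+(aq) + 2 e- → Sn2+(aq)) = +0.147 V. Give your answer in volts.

+1.060 V

Pt2+(aq) gains electrons, so the Pt²⁺/Pt couple is the cathode; the Sn⁴⁺/Sn²⁺ couple is the anode.
E°cell = E°(cathode) − E°(anode) = +1.207 − (+0.147) = +1.060 V.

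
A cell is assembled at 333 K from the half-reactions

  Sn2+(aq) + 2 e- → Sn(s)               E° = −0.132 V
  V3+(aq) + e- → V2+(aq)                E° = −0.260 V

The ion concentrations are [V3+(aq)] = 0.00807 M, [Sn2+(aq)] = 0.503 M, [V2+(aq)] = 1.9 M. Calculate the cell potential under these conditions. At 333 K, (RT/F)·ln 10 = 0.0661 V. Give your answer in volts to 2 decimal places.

Since E°(Sn²⁺/Sn) > E°(V³⁺/V²⁺), Sn²⁺/Sn serves as the cathode.
E°cell = −0.132 − (−0.260) = +0.128 V, with n = 2 electrons transferred.
The balanced reaction is Sn2+(aq) + 2 V2+(aq) → Sn(s) + 2 V3+(aq), so Q = [V3+(aq)]^2 / ([Sn2+(aq)]·[V2+(aq)]^2) = 3.59×10^−5 and log Q = −4.445.
E = E° − (0.0661/n)·log Q = +0.128 − (0.0661/2)(−4.445) = +0.27 V.

+0.27 V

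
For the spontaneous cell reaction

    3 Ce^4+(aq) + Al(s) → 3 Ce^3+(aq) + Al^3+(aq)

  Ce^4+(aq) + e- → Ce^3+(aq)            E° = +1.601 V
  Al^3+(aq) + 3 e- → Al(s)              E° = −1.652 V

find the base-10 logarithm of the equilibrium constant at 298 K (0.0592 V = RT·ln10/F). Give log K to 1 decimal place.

log K = 164.8

The Ce⁴⁺/Ce³⁺ couple is reduced (cathode); E°cell = +1.601 − (−1.652) = +3.253 V with n = 3.
At equilibrium E = 0, so log K = nE°cell / 0.0592 = (3)(+3.253) / 0.0592 = 164.8.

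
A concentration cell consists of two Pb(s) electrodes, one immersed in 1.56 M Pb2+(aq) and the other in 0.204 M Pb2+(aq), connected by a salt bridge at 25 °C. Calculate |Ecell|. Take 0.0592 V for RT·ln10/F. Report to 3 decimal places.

For a concentration cell E°cell = 0, since both electrodes use the same couple.
The compartment with the higher Pb2+(aq) concentration (1.56 M) acts as the cathode; ions are reduced there and produced at the dilute (0.204 M) anode.
With n = 2, Ecell = −(0.0592/2)·log([dilute]/[conc]) = −(0.0592/2)·log(0.204/1.56) = +0.026 V.

0.026 V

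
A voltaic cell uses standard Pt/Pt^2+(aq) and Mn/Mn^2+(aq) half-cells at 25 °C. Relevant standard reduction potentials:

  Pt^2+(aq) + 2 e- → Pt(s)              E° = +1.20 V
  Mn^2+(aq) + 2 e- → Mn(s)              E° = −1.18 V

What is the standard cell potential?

+2.38 V

Of the two couples in this cell, the one with the more positive reduction potential is reduced at the cathode: here that is Pt²⁺/Pt (+1.20 V); Mn²⁺/Mn (−1.18 V) is the anode.
E°cell = E°(cathode) − E°(anode) = +1.20 − (−1.18) = +2.38 V.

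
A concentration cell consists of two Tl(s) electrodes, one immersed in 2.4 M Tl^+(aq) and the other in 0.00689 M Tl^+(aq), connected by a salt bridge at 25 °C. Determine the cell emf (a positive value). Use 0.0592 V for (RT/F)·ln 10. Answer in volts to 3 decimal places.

For a concentration cell E°cell = 0, since both electrodes use the same couple.
The compartment with the higher Tl^+(aq) concentration (2.4 M) acts as the cathode; ions are reduced there and produced at the dilute (0.00689 M) anode.
With n = 1, Ecell = −(0.0592/1)·log([dilute]/[conc]) = −(0.0592/1)·log(0.00689/2.4) = +0.150 V.

0.150 V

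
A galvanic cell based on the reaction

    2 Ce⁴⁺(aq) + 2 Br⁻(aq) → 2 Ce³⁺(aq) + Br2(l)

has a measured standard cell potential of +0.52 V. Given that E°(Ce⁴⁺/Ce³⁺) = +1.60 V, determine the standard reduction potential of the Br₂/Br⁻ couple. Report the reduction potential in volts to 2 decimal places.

+1.08 V

In the reaction as written the Ce⁴⁺/Ce³⁺ couple is reduced (cathode) and Br₂/Br⁻ is oxidized (anode), so E°cell = E°(Ce⁴⁺/Ce³⁺) − E°(Br₂/Br⁻).
E°(Br₂/Br⁻) = E°(cathode) − E°cell = +1.60 − (+0.52) = +1.08 V.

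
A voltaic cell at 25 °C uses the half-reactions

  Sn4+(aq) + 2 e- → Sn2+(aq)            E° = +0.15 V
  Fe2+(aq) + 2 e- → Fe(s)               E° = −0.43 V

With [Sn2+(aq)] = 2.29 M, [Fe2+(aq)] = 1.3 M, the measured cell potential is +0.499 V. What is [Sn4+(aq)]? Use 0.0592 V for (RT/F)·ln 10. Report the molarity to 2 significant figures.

Sn⁴⁺/Sn²⁺ is the cathode (higher E°); E°cell = +0.15 − (−0.43) = +0.58 V with n = 2.
Since E = E° − (0.0592/n)·log Q, log Q = n(E° − E)/0.0592 = 2.736.
For Sn4+(aq) + Fe(s) → Sn2+(aq) + Fe2+(aq), the reaction quotient is Q = ([Sn2+(aq)]·[Fe2+(aq)]) / [Sn4+(aq)].
Isolating [Sn4+(aq)] in Q = 10^{2.736} yields log [Sn4+(aq)] = −2.262, i.e. 0.0055 M.

0.0055 M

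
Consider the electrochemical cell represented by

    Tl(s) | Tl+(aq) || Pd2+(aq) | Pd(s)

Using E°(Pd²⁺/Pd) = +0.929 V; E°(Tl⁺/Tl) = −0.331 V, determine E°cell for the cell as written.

+1.260 V

By convention the left-hand electrode in cell notation is the anode (oxidation) and the right-hand electrode is the cathode (reduction).
E°cell = E°(right) − E°(left) = +0.929 − (−0.331) = +1.260 V.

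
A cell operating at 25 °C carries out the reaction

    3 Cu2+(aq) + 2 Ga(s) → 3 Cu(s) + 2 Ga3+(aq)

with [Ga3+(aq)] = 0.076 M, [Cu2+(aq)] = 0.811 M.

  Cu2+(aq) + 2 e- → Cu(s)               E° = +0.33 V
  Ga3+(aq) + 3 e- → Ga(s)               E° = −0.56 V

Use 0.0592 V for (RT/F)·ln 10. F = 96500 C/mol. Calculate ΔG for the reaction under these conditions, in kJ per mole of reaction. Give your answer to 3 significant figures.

−527 kJ/mol

With Cu²⁺/Cu reduced at the cathode, E°cell = +0.33 − (−0.56) = +0.89 V and n = 6.
Q = [Ga3+(aq)]^2 / [Cu2+(aq)]^3 = 0.0108, so log Q = −1.965 and E = +0.89 − (0.0592/6)(−1.965) = +0.9094 V.
ΔG = −nFE = −(6)(96500)(+0.9094) J/mol = −527 kJ/mol.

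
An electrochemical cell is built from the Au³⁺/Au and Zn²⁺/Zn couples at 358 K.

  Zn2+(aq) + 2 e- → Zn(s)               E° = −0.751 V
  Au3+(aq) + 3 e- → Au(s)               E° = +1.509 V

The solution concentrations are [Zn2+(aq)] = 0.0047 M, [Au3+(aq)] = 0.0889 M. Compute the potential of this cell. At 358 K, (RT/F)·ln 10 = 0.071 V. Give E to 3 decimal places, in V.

+2.318 V

Since E°(Au³⁺/Au) > E°(Zn²⁺/Zn), Au³⁺/Au serves as the cathode.
E°cell = E°cat − E°an = +1.509 − (−0.751) = +2.260 V; n = 6.
The balanced reaction is 2 Au3+(aq) + 3 Zn(s) → 2 Au(s) + 3 Zn2+(aq), so Q = [Zn2+(aq)]^3 / [Au3+(aq)]^2 = 1.31×10^−5 and log Q = −4.882.
E = E° − (0.071/n)·log Q = +2.260 − (0.071/6)(−4.882) = +2.318 V.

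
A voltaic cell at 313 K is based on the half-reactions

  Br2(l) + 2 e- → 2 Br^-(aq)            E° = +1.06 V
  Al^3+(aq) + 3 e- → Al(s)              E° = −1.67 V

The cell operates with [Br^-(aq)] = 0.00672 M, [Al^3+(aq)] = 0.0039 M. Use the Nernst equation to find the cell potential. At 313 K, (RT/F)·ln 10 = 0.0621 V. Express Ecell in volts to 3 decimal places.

+2.915 V

Br₂/Br⁻ is reduced (cathode, E° = +1.06 V) and Al³⁺/Al is oxidized (anode).
The standard potential is +1.06 − (−1.67) = +2.73 V and the balanced reaction transfers n = 6 electrons.
The balanced reaction is 3 Br2(l) + 2 Al(s) → 6 Br^-(aq) + 2 Al^3+(aq), so Q = [Br^-(aq)]^6·[Al^3+(aq)]^2 = 1.4×10^−18 and log Q = −17.854.
Applying E = E° − (RT ln10/nF)·log Q gives +2.73 − (0.0621/6)(−17.854) = +2.915 V.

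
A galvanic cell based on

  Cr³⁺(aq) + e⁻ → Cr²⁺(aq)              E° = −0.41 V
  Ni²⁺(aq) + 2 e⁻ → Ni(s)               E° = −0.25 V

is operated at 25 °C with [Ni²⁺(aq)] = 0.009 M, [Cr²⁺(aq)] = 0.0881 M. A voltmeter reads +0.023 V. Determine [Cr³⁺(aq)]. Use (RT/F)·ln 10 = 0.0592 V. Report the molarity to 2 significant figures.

With Ni²⁺/Ni at the cathode and Cr³⁺/Cr²⁺ at the anode, E°cell = −0.25 − (−0.41) = +0.16 V (n = 2).
From the Nernst equation, log Q = n(E° − E)/0.0592 = 2·(+0.16 − (+0.023))/0.0592 = 4.628.
For Ni²⁺(aq) + 2 Cr²⁺(aq) → Ni(s) + 2 Cr³⁺(aq), the reaction quotient is Q = [Cr³⁺(aq)]^2 / ([Ni²⁺(aq)]·[Cr²⁺(aq)]^2).
Solving for the unknown gives log [Cr³⁺(aq)] = 0.236, so [Cr³⁺(aq)] ≈ 1.7 M.

1.7 M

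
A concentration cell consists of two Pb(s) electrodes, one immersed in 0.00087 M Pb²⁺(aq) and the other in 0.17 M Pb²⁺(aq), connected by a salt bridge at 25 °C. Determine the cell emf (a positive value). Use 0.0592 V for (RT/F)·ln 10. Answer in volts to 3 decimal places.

0.068 V

For a concentration cell E°cell = 0, since both electrodes use the same couple.
The compartment with the higher Pb²⁺(aq) concentration (0.17 M) acts as the cathode; ions are reduced there and produced at the dilute (0.00087 M) anode.
With n = 2, Ecell = −(0.0592/2)·log([dilute]/[conc]) = −(0.0592/2)·log(0.00087/0.17) = +0.068 V.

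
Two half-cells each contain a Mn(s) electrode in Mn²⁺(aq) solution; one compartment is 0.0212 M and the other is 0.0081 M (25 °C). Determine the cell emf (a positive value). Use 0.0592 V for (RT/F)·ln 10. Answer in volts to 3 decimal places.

For a concentration cell E°cell = 0, since both electrodes use the same couple.
The compartment with the higher Mn²⁺(aq) concentration (0.0212 M) acts as the cathode; ions are reduced there and produced at the dilute (0.0081 M) anode.
With n = 2, Ecell = −(0.0592/2)·log([dilute]/[conc]) = −(0.0592/2)·log(0.0081/0.0212) = +0.012 V.

0.012 V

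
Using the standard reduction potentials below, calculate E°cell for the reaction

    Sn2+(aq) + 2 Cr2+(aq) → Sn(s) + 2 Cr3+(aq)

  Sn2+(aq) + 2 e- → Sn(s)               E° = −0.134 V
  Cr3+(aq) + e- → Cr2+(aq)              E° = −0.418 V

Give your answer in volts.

+0.284 V

In the reaction as written, Sn2+(aq) is reduced (cathode) and Cr3+(aq) is produced by oxidation at the anode.
E°cell = E°(cathode) − E°(anode) = −0.134 − (−0.418) = +0.284 V.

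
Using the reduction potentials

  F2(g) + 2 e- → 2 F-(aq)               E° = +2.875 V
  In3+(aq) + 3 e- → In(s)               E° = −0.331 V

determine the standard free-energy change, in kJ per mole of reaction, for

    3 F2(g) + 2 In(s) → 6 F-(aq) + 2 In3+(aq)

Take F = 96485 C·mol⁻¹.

−1856 kJ/mol

In the reaction as written F2(g) is reduced, so the F₂/F⁻ couple is the cathode and In³⁺/In is the anode.
E°cell = +2.875 − (−0.331) = +3.206 V; balancing electrons gives n = 6.
ΔG° = −nFE°cell = −(6)(96485)(+3.206) J/mol = −1856 kJ/mol.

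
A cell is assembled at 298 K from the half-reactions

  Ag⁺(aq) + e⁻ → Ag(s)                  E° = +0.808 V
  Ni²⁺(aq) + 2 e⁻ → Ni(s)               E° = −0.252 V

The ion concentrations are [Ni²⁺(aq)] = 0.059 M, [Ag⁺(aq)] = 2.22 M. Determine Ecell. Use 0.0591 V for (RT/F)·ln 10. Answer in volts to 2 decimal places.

The Ag⁺/Ag couple has the more positive E°, so it is the cathode; Ni²⁺/Ni is the anode.
The standard potential is +0.808 − (−0.252) = +1.060 V and the balanced reaction transfers n = 2 electrons.
Balancing gives 2 Ag⁺(aq) + Ni(s) → 2 Ag(s) + Ni²⁺(aq); hence Q = [Ni²⁺(aq)] / [Ag⁺(aq)]^2 = 0.012 (log Q = −1.922).
By the Nernst equation, E = +1.060 − (0.0591/2)·(−1.922) = +1.12 V.

+1.12 V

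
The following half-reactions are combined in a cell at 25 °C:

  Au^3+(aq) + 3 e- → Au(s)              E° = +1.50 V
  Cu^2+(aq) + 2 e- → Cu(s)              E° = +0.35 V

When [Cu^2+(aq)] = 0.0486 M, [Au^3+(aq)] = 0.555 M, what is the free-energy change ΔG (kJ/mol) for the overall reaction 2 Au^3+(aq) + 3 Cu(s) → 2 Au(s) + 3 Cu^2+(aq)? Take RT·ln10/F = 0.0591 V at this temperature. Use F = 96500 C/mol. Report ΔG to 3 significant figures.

−685 kJ/mol

The standard cell potential is +1.50 − (+0.35) = +1.15 V, with n = 6 electrons in the balanced equation.
Q = [Cu^2+(aq)]^3 / [Au^3+(aq)]^2 = 0.000373, so log Q = −3.429 and E = +1.15 − (0.0591/6)(−3.429) = +1.1838 V.
Finally ΔG = −nFE = −(6)(96500 C/mol)(+1.1838 V) = −685 kJ/mol.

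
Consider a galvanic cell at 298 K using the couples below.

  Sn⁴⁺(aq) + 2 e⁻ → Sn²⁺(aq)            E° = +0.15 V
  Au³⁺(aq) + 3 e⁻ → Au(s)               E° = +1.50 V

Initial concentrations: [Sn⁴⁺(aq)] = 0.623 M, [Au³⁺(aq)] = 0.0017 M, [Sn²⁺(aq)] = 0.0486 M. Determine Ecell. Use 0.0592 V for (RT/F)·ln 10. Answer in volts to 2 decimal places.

+1.26 V

The Au³⁺/Au couple has the more positive E°, so it is the cathode; Sn⁴⁺/Sn²⁺ is the anode.
E°cell = +1.50 − (+0.15) = +1.35 V, with n = 6 electrons transferred.
The balanced reaction is 2 Au³⁺(aq) + 3 Sn²⁺(aq) → 2 Au(s) + 3 Sn⁴⁺(aq), so Q = [Sn⁴⁺(aq)]^3 / ([Au³⁺(aq)]^2·[Sn²⁺(aq)]^3) = 7.29×10^8 and log Q = 8.863.
By the Nernst equation, E = +1.35 − (0.0592/6)·(8.863) = +1.26 V.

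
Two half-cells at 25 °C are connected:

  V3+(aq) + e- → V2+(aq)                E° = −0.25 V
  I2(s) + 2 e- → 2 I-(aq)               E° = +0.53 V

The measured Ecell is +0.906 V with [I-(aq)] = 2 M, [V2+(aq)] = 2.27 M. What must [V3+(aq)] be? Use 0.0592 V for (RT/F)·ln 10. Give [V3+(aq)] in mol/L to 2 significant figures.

0.0084 M

The I₂/I⁻ couple has the larger reduction potential, so it is the cathode: E°cell = +0.53 − (−0.25) = +0.78 V and n = 2.
From the Nernst equation, log Q = n(E° − E)/0.0592 = 2·(+0.78 − (+0.906))/0.0592 = −4.257.
The balanced reaction is I2(s) + 2 V2+(aq) → 2 I-(aq) + 2 V3+(aq), so Q = ([I-(aq)]^2·[V3+(aq)]^2) / [V2+(aq)]^2.
Substituting the known concentrations and solving, log [V3+(aq)] = −2.074 and [V3+(aq)] = 0.0084 M.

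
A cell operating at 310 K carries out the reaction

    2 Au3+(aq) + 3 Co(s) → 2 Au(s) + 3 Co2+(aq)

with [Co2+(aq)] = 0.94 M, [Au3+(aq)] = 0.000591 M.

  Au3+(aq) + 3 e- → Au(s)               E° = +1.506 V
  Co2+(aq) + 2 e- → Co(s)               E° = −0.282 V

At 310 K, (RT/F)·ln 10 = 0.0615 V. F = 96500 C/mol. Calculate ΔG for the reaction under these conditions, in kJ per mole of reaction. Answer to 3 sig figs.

−997 kJ/mol

The standard cell potential is +1.506 − (−0.282) = +1.788 V, with n = 6 electrons in the balanced equation.
The reaction quotient is [Co2+(aq)]^3 / [Au3+(aq)]^2 = 2.38×10^6; by Nernst, E = +1.788 − (0.0615/6)(6.376) = +1.7226 V.
Finally ΔG = −nFE = −(6)(96500 C/mol)(+1.7226 V) = −997 kJ/mol.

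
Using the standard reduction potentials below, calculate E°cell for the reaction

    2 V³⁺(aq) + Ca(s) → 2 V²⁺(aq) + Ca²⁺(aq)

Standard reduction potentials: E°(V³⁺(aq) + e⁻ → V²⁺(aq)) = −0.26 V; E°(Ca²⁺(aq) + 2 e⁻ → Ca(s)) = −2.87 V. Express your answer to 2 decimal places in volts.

In the reaction as written, V³⁺(aq) is reduced (cathode) and Ca²⁺(aq) is produced by oxidation at the anode.
E°cell = E°(cathode) − E°(anode) = −0.26 − (−2.87) = +2.61 V.

+2.61 V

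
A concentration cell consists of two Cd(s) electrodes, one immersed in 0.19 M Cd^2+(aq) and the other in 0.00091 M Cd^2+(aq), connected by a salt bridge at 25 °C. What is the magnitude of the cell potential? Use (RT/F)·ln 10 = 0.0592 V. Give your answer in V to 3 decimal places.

For a concentration cell E°cell = 0, since both electrodes use the same couple.
The compartment with the higher Cd^2+(aq) concentration (0.19 M) acts as the cathode; ions are reduced there and produced at the dilute (0.00091 M) anode.
With n = 2, Ecell = −(0.0592/2)·log([dilute]/[conc]) = −(0.0592/2)·log(0.00091/0.19) = +0.069 V.

0.069 V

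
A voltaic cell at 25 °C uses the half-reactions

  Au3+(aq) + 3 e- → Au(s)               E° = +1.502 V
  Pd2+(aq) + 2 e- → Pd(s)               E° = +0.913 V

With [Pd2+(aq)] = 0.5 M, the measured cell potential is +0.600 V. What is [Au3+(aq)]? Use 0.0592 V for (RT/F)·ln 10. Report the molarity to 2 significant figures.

With Au³⁺/Au at the cathode and Pd²⁺/Pd at the anode, E°cell = +1.502 − (+0.913) = +0.589 V (n = 6).
Since E = E° − (0.0592/n)·log Q, log Q = n(E° − E)/0.0592 = −1.115.
Balancing electrons gives 2 Au3+(aq) + 3 Pd(s) → 2 Au(s) + 3 Pd2+(aq); thus Q = [Pd2+(aq)]^3 / [Au3+(aq)]^2.
Substituting the known concentrations and solving, log [Au3+(aq)] = 0.106 and [Au3+(aq)] = 1.3 M.

1.3 M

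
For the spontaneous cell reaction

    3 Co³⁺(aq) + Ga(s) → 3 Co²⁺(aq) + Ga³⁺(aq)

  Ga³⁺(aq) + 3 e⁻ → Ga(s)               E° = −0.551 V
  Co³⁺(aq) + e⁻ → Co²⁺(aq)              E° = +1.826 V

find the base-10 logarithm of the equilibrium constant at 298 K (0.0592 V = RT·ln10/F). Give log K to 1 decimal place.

The Co³⁺/Co²⁺ couple is reduced (cathode); E°cell = +1.826 − (−0.551) = +2.377 V with n = 3.
At equilibrium E = 0, so log K = nE°cell / 0.0592 = (3)(+2.377) / 0.0592 = 120.5.

log K = 120.5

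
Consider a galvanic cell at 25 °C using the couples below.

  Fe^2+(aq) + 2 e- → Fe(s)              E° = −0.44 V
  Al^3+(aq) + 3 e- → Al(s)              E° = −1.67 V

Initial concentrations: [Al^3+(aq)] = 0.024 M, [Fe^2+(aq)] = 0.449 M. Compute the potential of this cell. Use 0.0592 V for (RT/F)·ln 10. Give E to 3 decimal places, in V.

+1.252 V

The Fe²⁺/Fe couple has the more positive E°, so it is the cathode; Al³⁺/Al is the anode.
The standard potential is −0.44 − (−1.67) = +1.23 V and the balanced reaction transfers n = 6 electrons.
Balancing gives 3 Fe^2+(aq) + 2 Al(s) → 3 Fe(s) + 2 Al^3+(aq); hence Q = [Al^3+(aq)]^2 / [Fe^2+(aq)]^3 = 0.00636 (log Q = −2.196).
Applying E = E° − (RT ln10/nF)·log Q gives +1.23 − (0.0592/6)(−2.196) = +1.252 V.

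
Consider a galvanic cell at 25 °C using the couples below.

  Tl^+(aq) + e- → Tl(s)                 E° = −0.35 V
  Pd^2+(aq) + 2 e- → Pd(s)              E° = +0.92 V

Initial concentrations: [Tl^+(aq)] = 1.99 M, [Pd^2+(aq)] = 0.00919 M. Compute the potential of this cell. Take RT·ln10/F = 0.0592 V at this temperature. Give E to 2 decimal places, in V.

Since E°(Pd²⁺/Pd) > E°(Tl⁺/Tl), Pd²⁺/Pd serves as the cathode.
E°cell = E°cat − E°an = +0.92 − (−0.35) = +1.27 V; n = 2.
Balancing gives Pd^2+(aq) + 2 Tl(s) → Pd(s) + 2 Tl^+(aq); hence Q = [Tl^+(aq)]^2 / [Pd^2+(aq)] = 431 (log Q = 2.634).
Applying E = E° − (RT ln10/nF)·log Q gives +1.27 − (0.0592/2)(2.634) = +1.19 V.

+1.19 V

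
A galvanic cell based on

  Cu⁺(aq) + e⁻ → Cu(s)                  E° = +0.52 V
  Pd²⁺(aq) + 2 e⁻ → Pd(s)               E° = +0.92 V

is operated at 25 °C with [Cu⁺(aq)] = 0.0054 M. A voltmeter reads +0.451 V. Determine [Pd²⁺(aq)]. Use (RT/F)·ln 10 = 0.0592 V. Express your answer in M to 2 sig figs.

Pd²⁺/Pd is the cathode (higher E°); E°cell = +0.92 − (+0.52) = +0.40 V with n = 2.
Since E = E° − (0.0592/n)·log Q, log Q = n(E° − E)/0.0592 = −1.723.
The balanced reaction is Pd²⁺(aq) + 2 Cu(s) → Pd(s) + 2 Cu⁺(aq), so Q = [Cu⁺(aq)]^2 / [Pd²⁺(aq)].
Isolating [Pd²⁺(aq)] in Q = 10^{−1.723} yields log [Pd²⁺(aq)] = −2.812, i.e. 0.0015 M.

0.0015 M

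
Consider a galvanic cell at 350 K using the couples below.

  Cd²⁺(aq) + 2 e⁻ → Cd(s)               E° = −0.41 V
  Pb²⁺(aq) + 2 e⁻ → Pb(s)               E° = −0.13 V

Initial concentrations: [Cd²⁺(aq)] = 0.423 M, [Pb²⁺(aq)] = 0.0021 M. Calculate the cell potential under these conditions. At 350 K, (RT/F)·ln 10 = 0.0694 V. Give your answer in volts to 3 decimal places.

Since E°(Pb²⁺/Pb) > E°(Cd²⁺/Cd), Pb²⁺/Pb serves as the cathode.
E°cell = −0.13 − (−0.41) = +0.28 V, with n = 2 electrons transferred.
The balanced reaction is Pb²⁺(aq) + Cd(s) → Pb(s) + Cd²⁺(aq), so Q = [Cd²⁺(aq)] / [Pb²⁺(aq)] = 201 and log Q = 2.304.
E = E° − (0.0694/n)·log Q = +0.28 − (0.0694/2)(2.304) = +0.200 V.

+0.200 V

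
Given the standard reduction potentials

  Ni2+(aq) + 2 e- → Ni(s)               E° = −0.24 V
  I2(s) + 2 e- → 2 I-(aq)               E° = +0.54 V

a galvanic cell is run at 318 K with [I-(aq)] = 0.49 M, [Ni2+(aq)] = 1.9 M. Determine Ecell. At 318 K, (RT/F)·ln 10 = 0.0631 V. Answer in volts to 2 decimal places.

The I₂/I⁻ couple has the more positive E°, so it is the cathode; Ni²⁺/Ni is the anode.
The standard potential is +0.54 − (−0.24) = +0.78 V and the balanced reaction transfers n = 2 electrons.
Balancing gives I2(s) + Ni(s) → 2 I-(aq) + Ni2+(aq); hence Q = [I-(aq)]^2·[Ni2+(aq)] = 0.456 (log Q = −0.341).
By the Nernst equation, E = +0.78 − (0.0631/2)·(−0.341) = +0.79 V.

+0.79 V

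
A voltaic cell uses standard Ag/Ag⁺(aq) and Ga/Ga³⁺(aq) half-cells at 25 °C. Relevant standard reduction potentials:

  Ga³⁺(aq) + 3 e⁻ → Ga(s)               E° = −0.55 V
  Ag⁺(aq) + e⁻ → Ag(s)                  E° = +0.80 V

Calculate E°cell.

Of the two couples in this cell, the one with the more positive reduction potential is reduced at the cathode: here that is Ag⁺/Ag (+0.80 V); Ga³⁺/Ga (−0.55 V) is the anode.
E°cell = E°(cathode) − E°(anode) = +0.80 − (−0.55) = +1.35 V.

+1.35 V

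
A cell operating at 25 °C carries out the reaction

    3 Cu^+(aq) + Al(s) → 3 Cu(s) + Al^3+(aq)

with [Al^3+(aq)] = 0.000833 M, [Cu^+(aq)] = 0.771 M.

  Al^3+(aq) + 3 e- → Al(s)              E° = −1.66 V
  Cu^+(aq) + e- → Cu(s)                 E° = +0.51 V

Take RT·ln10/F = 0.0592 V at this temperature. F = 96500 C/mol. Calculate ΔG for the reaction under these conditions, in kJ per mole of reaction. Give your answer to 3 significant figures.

The standard cell potential is +0.51 − (−1.66) = +2.17 V, with n = 3 electrons in the balanced equation.
Here Q = [Al^3+(aq)] / [Cu^+(aq)]^3 = 0.00182 (log Q = −2.741), giving E = +2.17 − (0.0592/3)·(−2.741) = +2.2241 V.
ΔG = −nFE = −(3)(96500)(+2.2241) J/mol = −644 kJ/mol.

−644 kJ/mol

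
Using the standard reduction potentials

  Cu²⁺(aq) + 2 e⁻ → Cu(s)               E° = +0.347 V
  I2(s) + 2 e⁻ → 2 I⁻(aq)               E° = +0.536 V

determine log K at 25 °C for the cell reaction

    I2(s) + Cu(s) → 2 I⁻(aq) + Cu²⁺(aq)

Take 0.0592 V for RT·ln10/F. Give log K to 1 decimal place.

log K = 6.4

The I₂/I⁻ couple is reduced (cathode); E°cell = +0.536 − (+0.347) = +0.189 V with n = 2.
At equilibrium E = 0, so log K = nE°cell / 0.0592 = (2)(+0.189) / 0.0592 = 6.4.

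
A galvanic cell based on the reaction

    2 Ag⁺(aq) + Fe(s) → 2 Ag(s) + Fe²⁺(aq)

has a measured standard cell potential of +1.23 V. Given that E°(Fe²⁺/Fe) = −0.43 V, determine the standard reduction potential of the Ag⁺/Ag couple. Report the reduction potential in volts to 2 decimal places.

In the reaction as written the Ag⁺/Ag couple is reduced (cathode) and Fe²⁺/Fe is oxidized (anode), so E°cell = E°(Ag⁺/Ag) − E°(Fe²⁺/Fe).
E°(Ag⁺/Ag) = E°cell + E°(anode) = +1.23 + (−0.43) = +0.80 V.

+0.80 V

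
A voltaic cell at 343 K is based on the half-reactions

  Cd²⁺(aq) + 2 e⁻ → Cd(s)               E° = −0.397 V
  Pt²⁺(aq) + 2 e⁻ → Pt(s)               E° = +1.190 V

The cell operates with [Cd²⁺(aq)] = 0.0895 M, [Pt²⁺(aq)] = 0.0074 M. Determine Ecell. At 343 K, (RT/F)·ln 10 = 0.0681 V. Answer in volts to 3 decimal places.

Pt²⁺/Pt is reduced (cathode, E° = +1.190 V) and Cd²⁺/Cd is oxidized (anode).
E°cell = E°cat − E°an = +1.190 − (−0.397) = +1.587 V; n = 2.
The balanced reaction is Pt²⁺(aq) + Cd(s) → Pt(s) + Cd²⁺(aq), so Q = [Cd²⁺(aq)] / [Pt²⁺(aq)] = 12.1 and log Q = 1.083.
Applying E = E° − (RT ln10/nF)·log Q gives +1.587 − (0.0681/2)(1.083) = +1.550 V.

+1.550 V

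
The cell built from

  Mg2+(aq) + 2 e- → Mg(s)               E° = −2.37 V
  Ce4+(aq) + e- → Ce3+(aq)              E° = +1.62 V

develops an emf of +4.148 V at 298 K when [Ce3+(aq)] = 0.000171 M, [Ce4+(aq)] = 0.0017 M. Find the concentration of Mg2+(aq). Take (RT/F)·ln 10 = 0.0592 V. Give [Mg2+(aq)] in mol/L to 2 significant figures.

0.00045 M

The Ce⁴⁺/Ce³⁺ couple has the larger reduction potential, so it is the cathode: E°cell = +1.62 − (−2.37) = +3.99 V and n = 2.
From the Nernst equation, log Q = n(E° − E)/0.0592 = 2·(+3.99 − (+4.148))/0.0592 = −5.338.
The balanced reaction is 2 Ce4+(aq) + Mg(s) → 2 Ce3+(aq) + Mg2+(aq), so Q = ([Ce3+(aq)]^2·[Mg2+(aq)]) / [Ce4+(aq)]^2.
Solving for the unknown gives log [Mg2+(aq)] = −3.343, so [Mg2+(aq)] ≈ 0.00045 M.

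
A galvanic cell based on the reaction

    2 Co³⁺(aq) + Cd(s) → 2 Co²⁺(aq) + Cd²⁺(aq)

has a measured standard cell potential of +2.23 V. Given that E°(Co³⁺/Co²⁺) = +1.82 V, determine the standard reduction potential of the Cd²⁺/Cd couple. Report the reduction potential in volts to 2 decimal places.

In the reaction as written the Co³⁺/Co²⁺ couple is reduced (cathode) and Cd²⁺/Cd is oxidized (anode), so E°cell = E°(Co³⁺/Co²⁺) − E°(Cd²⁺/Cd).
E°(Cd²⁺/Cd) = E°(cathode) − E°cell = +1.82 − (+2.23) = −0.41 V.

−0.41 V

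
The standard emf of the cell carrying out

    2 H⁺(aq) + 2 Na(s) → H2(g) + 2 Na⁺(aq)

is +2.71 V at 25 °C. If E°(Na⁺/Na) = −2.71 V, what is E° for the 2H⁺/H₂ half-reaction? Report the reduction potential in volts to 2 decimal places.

In the reaction as written the 2H⁺/H₂ couple is reduced (cathode) and Na⁺/Na is oxidized (anode), so E°cell = E°(2H⁺/H₂) − E°(Na⁺/Na).
E°(2H⁺/H₂) = E°cell + E°(anode) = +2.71 + (−2.71) = +0.00 V.

+0.00 V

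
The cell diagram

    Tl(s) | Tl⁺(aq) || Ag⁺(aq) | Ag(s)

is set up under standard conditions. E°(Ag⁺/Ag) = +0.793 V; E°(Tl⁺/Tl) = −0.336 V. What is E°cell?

+1.129 V

By convention the left-hand electrode in cell notation is the anode (oxidation) and the right-hand electrode is the cathode (reduction).
E°cell = E°(right) − E°(left) = +0.793 − (−0.336) = +1.129 V.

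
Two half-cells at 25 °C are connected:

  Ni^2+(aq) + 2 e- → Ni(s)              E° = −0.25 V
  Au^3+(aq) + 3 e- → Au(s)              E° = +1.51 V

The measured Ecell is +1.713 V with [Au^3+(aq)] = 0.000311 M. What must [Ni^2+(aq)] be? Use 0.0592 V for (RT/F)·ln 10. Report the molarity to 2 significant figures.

0.18 M

Au³⁺/Au is the cathode (higher E°); E°cell = +1.51 − (−0.25) = +1.76 V with n = 6.
From the Nernst equation, log Q = n(E° − E)/0.0592 = 6·(+1.76 − (+1.713))/0.0592 = 4.764.
The balanced reaction is 2 Au^3+(aq) + 3 Ni(s) → 2 Au(s) + 3 Ni^2+(aq), so Q = [Ni^2+(aq)]^3 / [Au^3+(aq)]^2.
Substituting the known concentrations and solving, log [Ni^2+(aq)] = −0.750 and [Ni^2+(aq)] = 0.18 M.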